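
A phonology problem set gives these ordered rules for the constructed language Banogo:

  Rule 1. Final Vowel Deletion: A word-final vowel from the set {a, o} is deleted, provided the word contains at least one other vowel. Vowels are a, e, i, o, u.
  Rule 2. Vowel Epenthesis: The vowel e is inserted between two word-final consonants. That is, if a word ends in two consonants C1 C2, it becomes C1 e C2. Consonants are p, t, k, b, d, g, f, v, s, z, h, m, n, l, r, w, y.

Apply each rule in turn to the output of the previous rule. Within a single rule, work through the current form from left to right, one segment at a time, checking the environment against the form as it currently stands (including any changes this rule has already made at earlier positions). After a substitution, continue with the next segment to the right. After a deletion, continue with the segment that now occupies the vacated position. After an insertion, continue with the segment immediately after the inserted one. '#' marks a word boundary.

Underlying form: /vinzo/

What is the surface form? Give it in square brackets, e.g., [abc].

Rule 1 Final Vowel Deletion: [vinzo] → [vinz]
Rule 2 Vowel Epenthesis: [vinz] → [vinez]

[vinez]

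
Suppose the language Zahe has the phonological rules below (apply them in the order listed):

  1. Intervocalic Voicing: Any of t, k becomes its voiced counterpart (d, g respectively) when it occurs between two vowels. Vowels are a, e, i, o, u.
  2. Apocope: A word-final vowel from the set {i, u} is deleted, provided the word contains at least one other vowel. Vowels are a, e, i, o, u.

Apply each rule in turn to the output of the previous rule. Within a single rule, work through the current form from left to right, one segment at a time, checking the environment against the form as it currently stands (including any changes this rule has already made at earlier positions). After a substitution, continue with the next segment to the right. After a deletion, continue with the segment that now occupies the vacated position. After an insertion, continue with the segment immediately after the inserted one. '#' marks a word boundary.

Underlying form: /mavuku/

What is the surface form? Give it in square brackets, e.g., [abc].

[mavug]

1 Intervocalic Voicing: [mavuku] → [mavugu]
2 Apocope: [mavugu] → [mavug]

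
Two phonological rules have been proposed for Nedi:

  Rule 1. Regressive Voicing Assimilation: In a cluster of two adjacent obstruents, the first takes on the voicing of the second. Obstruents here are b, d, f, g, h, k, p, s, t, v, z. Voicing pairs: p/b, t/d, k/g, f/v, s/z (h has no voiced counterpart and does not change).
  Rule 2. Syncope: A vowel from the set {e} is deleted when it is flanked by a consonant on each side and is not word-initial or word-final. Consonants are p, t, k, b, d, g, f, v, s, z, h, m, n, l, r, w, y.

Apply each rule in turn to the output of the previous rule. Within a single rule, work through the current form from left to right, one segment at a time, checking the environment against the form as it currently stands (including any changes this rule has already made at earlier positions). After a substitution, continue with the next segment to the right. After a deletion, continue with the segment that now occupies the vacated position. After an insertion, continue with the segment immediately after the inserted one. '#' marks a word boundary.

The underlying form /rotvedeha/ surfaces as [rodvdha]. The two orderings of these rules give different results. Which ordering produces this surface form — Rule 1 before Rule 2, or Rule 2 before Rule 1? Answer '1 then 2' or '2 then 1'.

1 then 2

Order 1 then 2:
  1 Regressive Voicing Assimilation: [rotvedeha] → [rodvedeha]
  2 Syncope: [rodvedeha] → [rodvdha]
  result: [rodvdha]
Order 2 then 1:
  2 Syncope: [rotvedeha] → [rotvdha]
  1 Regressive Voicing Assimilation: [rotvdha] → [rodvtha]
  result: [rodvtha]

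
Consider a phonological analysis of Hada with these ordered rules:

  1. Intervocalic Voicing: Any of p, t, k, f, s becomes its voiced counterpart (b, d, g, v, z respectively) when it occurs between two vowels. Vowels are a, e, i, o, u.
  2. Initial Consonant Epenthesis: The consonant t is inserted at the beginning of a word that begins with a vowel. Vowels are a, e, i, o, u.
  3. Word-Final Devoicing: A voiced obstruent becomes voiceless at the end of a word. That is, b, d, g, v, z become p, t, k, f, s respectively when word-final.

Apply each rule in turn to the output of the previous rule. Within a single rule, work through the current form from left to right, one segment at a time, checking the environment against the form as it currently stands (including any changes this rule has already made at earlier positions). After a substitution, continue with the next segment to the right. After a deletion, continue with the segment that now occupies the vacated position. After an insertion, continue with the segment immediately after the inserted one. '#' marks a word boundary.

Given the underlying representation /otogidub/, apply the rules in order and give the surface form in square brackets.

[todogidup]

1 Intervocalic Voicing: [otogidub] → [odogidub]
2 Initial Consonant Epenthesis: [odogidub] → [todogidub]
3 Word-Final Devoicing: [todogidub] → [todogidup]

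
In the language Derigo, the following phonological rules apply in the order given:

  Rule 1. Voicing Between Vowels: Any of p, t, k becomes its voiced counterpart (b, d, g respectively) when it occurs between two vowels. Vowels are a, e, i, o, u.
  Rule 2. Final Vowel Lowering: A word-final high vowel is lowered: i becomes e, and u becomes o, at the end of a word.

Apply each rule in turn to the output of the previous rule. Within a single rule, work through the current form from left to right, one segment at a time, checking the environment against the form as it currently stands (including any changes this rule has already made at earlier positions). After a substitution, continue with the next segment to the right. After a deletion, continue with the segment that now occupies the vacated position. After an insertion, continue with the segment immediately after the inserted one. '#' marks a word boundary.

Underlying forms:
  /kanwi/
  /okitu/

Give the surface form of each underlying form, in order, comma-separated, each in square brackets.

/kanwi/:
  Rule 1 Voicing Between Vowels: no change — [kanwi]
  Rule 2 Final Vowel Lowering: [kanwi] → [kanwe]
/okitu/:
  Rule 1 Voicing Between Vowels: [okitu] → [ogidu]
  Rule 2 Final Vowel Lowering: [ogidu] → [ogido]

[kanwe], [ogido]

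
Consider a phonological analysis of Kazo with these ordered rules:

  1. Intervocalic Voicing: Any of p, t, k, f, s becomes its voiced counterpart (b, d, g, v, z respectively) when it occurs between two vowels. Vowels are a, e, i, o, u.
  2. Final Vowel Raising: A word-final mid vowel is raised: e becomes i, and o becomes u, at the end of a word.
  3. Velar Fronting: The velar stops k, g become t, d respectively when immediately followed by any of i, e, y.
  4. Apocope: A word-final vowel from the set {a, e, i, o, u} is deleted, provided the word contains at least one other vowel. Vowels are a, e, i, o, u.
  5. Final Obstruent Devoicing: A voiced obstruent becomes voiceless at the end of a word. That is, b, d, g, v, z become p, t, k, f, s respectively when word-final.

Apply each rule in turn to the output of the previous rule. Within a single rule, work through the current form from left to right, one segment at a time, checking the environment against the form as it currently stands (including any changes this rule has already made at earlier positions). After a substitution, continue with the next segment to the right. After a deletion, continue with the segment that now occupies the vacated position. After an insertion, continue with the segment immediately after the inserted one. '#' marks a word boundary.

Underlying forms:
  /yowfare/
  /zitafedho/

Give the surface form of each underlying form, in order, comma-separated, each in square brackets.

/yowfare/:
  1 Intervocalic Voicing: no change — [yowfare]
  2 Final Vowel Raising: [yowfare] → [yowfari]
  3 Velar Fronting: no change — [yowfari]
  4 Apocope: [yowfari] → [yowfar]
  5 Final Obstruent Devoicing: no change — [yowfar]
/zitafedho/:
  1 Intervocalic Voicing: [zitafedho] → [zidavedho]
  2 Final Vowel Raising: [zidavedho] → [zidavedhu]
  3 Velar Fronting: no change — [zidavedhu]
  4 Apocope: [zidavedhu] → [zidavedh]
  5 Final Obstruent Devoicing: no change — [zidavedh]

[yowfar], [zidavedh]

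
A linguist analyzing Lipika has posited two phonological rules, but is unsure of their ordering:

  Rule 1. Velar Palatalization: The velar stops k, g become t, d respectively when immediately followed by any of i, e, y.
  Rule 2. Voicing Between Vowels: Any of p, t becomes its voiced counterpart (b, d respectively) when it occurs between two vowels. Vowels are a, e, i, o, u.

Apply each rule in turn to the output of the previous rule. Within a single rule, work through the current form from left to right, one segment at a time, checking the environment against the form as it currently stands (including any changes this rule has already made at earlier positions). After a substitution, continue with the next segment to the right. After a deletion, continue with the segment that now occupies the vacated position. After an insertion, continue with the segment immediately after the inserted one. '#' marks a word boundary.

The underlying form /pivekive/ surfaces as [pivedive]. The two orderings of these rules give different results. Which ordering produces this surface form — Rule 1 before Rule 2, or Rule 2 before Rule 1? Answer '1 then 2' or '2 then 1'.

1 then 2

Order 1 then 2:
  1 Velar Palatalization: [pivekive] → [pivetive]
  2 Voicing Between Vowels: [pivetive] → [pivedive]
  result: [pivedive]
Order 2 then 1:
  2 Voicing Between Vowels: no change — [pivekive]
  1 Velar Palatalization: [pivekive] → [pivetive]
  result: [pivetive]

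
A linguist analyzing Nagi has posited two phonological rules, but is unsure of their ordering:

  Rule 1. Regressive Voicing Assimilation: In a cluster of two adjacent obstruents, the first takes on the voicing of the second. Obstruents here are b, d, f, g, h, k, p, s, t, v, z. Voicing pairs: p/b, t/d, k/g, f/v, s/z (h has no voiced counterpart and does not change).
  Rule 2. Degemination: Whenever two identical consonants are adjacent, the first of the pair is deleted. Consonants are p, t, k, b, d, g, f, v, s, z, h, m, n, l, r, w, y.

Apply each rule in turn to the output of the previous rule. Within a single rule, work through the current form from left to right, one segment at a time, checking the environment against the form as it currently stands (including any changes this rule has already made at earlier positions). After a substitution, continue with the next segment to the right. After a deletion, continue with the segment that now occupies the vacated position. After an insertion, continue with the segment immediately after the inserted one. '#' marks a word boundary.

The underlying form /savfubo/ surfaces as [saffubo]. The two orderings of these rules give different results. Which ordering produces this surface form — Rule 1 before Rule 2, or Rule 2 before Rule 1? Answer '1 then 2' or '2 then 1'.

2 then 1

Order 1 then 2:
  1 Regressive Voicing Assimilation: [savfubo] → [saffubo]
  2 Degemination: [saffubo] → [safubo]
  result: [safubo]
Order 2 then 1:
  2 Degemination: no change — [savfubo]
  1 Regressive Voicing Assimilation: [savfubo] → [saffubo]
  result: [saffubo]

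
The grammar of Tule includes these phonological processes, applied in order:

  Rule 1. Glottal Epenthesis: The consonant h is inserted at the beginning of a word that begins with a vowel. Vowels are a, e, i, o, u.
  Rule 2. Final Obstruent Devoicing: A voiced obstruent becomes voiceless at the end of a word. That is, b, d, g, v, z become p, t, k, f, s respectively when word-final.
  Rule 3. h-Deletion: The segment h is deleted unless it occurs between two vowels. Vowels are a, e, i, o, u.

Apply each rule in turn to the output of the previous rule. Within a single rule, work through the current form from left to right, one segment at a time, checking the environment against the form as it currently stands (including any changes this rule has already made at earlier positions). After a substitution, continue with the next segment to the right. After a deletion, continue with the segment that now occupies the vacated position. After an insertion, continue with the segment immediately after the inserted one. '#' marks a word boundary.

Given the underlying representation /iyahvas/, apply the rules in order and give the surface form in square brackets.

Rule 1 Glottal Epenthesis: [iyahvas] → [hiyahvas]
Rule 2 Final Obstruent Devoicing: no change — [hiyahvas]
Rule 3 h-Deletion: [hiyahvas] → [iyavas]

[iyavas]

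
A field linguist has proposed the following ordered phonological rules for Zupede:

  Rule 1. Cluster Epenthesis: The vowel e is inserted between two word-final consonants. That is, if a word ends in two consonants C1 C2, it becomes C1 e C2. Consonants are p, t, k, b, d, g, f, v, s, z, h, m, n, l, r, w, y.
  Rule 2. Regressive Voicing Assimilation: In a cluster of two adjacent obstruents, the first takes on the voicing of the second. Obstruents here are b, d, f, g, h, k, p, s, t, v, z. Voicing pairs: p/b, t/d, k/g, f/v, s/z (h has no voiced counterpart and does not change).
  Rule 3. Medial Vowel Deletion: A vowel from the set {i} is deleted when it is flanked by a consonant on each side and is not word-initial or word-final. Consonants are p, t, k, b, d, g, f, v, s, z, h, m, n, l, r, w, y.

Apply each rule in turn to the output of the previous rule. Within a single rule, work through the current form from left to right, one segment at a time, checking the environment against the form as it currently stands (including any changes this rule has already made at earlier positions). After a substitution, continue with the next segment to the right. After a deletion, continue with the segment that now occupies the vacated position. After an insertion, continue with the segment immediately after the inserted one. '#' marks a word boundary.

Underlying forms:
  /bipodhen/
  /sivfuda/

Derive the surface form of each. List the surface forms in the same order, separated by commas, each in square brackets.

[bpothen], [sffuda]

/bipodhen/:
  Rule 1 Cluster Epenthesis: no change — [bipodhen]
  Rule 2 Regressive Voicing Assimilation: [bipodhen] → [bipothen]
  Rule 3 Medial Vowel Deletion: [bipothen] → [bpothen]
/sivfuda/:
  Rule 1 Cluster Epenthesis: no change — [sivfuda]
  Rule 2 Regressive Voicing Assimilation: [sivfuda] → [siffuda]
  Rule 3 Medial Vowel Deletion: [siffuda] → [sffuda]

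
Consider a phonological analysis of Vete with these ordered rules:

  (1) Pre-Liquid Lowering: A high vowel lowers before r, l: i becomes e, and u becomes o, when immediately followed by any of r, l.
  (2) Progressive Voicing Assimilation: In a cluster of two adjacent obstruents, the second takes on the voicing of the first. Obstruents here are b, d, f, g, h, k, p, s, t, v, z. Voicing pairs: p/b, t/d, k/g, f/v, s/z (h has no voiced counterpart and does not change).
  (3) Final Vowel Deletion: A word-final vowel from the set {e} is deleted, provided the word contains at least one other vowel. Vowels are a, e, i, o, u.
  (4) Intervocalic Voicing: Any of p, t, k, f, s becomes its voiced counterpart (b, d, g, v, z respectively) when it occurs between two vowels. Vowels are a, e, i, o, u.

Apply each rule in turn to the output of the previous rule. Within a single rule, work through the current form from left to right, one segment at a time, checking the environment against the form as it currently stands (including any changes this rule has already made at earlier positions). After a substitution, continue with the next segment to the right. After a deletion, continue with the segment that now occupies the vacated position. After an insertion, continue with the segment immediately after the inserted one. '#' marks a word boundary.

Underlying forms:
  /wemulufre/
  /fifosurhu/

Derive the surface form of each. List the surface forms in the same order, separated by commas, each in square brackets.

/wemulufre/:
  (1) Pre-Liquid Lowering: [wemulufre] → [wemolufre]
  (2) Progressive Voicing Assimilation: no change — [wemolufre]
  (3) Final Vowel Deletion: [wemolufre] → [wemolufr]
  (4) Intervocalic Voicing: no change — [wemolufr]
/fifosurhu/:
  (1) Pre-Liquid Lowering: [fifosurhu] → [fifosorhu]
  (2) Progressive Voicing Assimilation: no change — [fifosorhu]
  (3) Final Vowel Deletion: no change — [fifosorhu]
  (4) Intervocalic Voicing: [fifosorhu] → [fivozorhu]

[wemolufr], [fivozorhu]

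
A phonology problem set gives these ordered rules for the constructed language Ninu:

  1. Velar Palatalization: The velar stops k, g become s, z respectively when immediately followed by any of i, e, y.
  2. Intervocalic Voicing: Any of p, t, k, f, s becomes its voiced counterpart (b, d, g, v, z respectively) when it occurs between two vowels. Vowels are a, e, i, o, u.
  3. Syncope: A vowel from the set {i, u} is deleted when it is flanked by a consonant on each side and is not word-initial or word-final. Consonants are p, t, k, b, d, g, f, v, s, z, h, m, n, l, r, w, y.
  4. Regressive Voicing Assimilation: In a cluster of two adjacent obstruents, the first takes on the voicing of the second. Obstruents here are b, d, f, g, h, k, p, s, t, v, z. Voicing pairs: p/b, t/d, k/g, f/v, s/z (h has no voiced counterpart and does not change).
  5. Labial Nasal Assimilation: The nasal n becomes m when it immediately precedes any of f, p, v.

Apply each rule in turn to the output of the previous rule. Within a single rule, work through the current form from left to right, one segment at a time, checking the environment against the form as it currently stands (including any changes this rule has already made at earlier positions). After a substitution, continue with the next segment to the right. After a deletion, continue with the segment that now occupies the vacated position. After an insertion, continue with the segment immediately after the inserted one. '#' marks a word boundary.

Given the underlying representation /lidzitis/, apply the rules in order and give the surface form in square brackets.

1 Velar Palatalization: no change — [lidzitis]
2 Intervocalic Voicing: [lidzitis] → [lidzidis]
3 Syncope: [lidzidis] → [ldzds]
4 Regressive Voicing Assimilation: [ldzds] → [ldzts]
5 Labial Nasal Assimilation: no change — [ldzts]

[ldzts]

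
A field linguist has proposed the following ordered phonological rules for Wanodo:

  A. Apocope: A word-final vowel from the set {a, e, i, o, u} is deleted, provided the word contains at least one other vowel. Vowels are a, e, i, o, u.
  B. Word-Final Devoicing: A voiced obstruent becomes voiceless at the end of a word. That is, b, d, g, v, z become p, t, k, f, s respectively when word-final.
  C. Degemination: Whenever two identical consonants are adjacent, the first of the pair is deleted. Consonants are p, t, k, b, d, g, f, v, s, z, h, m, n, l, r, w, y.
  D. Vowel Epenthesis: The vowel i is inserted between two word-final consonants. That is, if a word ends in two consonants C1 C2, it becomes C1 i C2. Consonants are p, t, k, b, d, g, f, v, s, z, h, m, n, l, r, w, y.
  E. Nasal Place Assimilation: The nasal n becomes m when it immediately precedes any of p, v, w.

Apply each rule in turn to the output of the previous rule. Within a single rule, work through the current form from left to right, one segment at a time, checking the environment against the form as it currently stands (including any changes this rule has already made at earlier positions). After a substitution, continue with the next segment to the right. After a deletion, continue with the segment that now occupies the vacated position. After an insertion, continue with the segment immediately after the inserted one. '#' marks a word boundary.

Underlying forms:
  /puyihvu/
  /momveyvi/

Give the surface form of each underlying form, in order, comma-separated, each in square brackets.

[puyihif], [momveyif]

/puyihvu/:
  A Apocope: [puyihvu] → [puyihv]
  B Word-Final Devoicing: [puyihv] → [puyihf]
  C Degemination: no change — [puyihf]
  D Vowel Epenthesis: [puyihf] → [puyihif]
  E Nasal Place Assimilation: no change — [puyihif]
/momveyvi/:
  A Apocope: [momveyvi] → [momveyv]
  B Word-Final Devoicing: [momveyv] → [momveyf]
  C Degemination: no change — [momveyf]
  D Vowel Epenthesis: [momveyf] → [momveyif]
  E Nasal Place Assimilation: no change — [momveyif]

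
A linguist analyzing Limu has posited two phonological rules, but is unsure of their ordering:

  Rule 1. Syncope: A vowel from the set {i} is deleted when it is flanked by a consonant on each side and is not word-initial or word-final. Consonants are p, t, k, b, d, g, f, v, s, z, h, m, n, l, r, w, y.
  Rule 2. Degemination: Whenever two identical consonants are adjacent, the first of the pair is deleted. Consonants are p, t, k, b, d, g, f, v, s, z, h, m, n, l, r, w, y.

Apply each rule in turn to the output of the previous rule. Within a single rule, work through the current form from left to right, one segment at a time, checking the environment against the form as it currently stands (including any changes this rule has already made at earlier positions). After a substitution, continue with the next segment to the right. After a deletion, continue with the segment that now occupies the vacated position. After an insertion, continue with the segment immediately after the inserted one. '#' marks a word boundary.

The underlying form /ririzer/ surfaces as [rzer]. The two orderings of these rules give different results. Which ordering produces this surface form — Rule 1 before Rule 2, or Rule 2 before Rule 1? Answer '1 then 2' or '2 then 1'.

1 then 2

Order 1 then 2:
  1 Syncope: [ririzer] → [rrzer]
  2 Degemination: [rrzer] → [rzer]
  result: [rzer]
Order 2 then 1:
  2 Degemination: no change — [ririzer]
  1 Syncope: [ririzer] → [rrzer]
  result: [rrzer]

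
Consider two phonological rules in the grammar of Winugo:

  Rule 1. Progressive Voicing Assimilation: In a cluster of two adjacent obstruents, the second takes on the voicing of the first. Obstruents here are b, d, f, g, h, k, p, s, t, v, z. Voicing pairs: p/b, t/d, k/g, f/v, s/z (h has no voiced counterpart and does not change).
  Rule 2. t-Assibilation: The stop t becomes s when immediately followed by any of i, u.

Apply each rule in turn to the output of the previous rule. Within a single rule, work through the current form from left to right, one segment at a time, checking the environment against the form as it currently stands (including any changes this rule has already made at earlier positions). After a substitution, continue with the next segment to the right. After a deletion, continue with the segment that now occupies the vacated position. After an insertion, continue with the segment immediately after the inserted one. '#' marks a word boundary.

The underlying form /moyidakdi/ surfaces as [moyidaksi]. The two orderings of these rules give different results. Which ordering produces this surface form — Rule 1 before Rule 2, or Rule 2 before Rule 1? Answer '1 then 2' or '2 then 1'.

Order 1 then 2:
  1 Progressive Voicing Assimilation: [moyidakdi] → [moyidakti]
  2 t-Assibilation: [moyidakti] → [moyidaksi]
  result: [moyidaksi]
Order 2 then 1:
  2 t-Assibilation: no change — [moyidakdi]
  1 Progressive Voicing Assimilation: [moyidakdi] → [moyidakti]
  result: [moyidakti]

1 then 2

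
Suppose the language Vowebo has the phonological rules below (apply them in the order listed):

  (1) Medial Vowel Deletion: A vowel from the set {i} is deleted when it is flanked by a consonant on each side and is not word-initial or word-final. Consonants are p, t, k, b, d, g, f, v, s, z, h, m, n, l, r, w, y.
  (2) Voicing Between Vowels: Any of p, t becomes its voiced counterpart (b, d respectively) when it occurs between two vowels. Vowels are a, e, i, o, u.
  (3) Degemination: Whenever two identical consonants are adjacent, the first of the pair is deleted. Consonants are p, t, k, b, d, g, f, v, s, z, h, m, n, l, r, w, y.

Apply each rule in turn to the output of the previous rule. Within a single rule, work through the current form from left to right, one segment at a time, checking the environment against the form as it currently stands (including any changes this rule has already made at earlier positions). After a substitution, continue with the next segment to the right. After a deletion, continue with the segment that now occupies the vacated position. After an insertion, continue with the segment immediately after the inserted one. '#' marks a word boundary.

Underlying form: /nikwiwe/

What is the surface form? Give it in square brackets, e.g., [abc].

(1) Medial Vowel Deletion: [nikwiwe] → [nkwwe]
(2) Voicing Between Vowels: no change — [nkwwe]
(3) Degemination: [nkwwe] → [nkwe]

[nkwe]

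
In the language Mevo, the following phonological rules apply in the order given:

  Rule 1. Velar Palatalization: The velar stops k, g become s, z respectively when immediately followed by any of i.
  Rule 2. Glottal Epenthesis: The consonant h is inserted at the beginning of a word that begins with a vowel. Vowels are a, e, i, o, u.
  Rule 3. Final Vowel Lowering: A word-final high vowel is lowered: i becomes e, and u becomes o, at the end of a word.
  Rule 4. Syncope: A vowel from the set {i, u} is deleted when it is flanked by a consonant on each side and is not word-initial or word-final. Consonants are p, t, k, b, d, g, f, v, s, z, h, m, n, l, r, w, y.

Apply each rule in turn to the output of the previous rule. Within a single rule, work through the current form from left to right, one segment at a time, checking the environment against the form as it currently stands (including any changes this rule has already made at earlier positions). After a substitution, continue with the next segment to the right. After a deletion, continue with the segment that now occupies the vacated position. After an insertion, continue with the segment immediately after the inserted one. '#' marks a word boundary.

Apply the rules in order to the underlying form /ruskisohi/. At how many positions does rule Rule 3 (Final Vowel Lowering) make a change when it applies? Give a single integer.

1

Rule 1 Velar Palatalization: [ruskisohi] → [russisohi]
Rule 2 Glottal Epenthesis: no change — [russisohi]
Rule 3 Final Vowel Lowering: [russisohi] → [russisohe]
Rule 4 Syncope: [russisohe] → [rsssohe]
Rule Rule 3 changed 1 position(s).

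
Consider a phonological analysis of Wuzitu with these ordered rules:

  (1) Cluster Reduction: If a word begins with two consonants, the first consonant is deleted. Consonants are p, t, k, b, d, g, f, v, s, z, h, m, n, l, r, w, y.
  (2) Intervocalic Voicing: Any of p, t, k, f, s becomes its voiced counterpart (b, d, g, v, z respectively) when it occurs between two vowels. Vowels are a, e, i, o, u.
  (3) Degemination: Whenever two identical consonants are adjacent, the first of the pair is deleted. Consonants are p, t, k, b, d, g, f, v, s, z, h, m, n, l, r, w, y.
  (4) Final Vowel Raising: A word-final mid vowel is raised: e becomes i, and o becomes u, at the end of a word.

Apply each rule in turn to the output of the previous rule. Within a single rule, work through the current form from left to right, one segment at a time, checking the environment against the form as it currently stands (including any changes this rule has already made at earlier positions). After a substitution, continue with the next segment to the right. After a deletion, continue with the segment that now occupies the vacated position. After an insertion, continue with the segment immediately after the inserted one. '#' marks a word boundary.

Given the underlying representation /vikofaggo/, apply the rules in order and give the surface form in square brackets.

[vigovagu]

(1) Cluster Reduction: no change — [vikofaggo]
(2) Intervocalic Voicing: [vikofaggo] → [vigovaggo]
(3) Degemination: [vigovaggo] → [vigovago]
(4) Final Vowel Raising: [vigovago] → [vigovagu]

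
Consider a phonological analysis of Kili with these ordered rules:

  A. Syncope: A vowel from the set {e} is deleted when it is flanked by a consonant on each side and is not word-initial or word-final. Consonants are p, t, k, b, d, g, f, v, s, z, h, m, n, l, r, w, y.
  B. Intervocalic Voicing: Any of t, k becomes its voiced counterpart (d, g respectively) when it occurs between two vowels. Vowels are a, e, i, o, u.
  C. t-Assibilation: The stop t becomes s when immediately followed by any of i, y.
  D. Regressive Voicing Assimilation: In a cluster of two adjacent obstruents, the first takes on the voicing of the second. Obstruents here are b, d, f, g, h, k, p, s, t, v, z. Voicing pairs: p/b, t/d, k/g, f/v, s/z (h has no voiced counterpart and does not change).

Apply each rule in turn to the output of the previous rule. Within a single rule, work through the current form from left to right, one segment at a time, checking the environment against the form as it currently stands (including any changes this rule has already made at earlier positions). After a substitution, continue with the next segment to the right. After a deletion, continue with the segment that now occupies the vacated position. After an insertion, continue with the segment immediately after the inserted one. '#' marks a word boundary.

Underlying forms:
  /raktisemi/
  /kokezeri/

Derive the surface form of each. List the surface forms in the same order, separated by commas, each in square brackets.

/raktisemi/:
  A Syncope: [raktisemi] → [raktismi]
  B Intervocalic Voicing: no change — [raktismi]
  C t-Assibilation: [raktismi] → [raksismi]
  D Regressive Voicing Assimilation: no change — [raksismi]
/kokezeri/:
  A Syncope: [kokezeri] → [kokzri]
  B Intervocalic Voicing: no change — [kokzri]
  C t-Assibilation: no change — [kokzri]
  D Regressive Voicing Assimilation: [kokzri] → [kogzri]

[raksismi], [kogzri]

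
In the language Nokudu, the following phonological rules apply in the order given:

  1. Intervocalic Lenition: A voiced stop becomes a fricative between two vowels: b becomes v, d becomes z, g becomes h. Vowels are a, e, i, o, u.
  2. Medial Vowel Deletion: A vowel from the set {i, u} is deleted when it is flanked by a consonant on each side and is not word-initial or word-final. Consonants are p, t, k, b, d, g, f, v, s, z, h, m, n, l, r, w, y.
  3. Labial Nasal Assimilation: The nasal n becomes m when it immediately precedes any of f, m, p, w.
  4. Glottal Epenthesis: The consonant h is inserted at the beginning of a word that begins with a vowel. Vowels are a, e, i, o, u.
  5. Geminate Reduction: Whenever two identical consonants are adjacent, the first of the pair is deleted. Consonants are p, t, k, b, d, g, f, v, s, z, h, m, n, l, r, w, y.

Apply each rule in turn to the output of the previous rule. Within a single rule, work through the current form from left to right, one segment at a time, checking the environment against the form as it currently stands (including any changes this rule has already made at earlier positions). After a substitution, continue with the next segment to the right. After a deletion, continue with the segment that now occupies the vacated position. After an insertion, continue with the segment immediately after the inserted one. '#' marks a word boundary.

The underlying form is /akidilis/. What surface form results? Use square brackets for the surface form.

1 Intervocalic Lenition: [akidilis] → [akizilis]
2 Medial Vowel Deletion: [akizilis] → [akzls]
3 Labial Nasal Assimilation: no change — [akzls]
4 Glottal Epenthesis: [akzls] → [hakzls]
5 Geminate Reduction: no change — [hakzls]

[hakzls]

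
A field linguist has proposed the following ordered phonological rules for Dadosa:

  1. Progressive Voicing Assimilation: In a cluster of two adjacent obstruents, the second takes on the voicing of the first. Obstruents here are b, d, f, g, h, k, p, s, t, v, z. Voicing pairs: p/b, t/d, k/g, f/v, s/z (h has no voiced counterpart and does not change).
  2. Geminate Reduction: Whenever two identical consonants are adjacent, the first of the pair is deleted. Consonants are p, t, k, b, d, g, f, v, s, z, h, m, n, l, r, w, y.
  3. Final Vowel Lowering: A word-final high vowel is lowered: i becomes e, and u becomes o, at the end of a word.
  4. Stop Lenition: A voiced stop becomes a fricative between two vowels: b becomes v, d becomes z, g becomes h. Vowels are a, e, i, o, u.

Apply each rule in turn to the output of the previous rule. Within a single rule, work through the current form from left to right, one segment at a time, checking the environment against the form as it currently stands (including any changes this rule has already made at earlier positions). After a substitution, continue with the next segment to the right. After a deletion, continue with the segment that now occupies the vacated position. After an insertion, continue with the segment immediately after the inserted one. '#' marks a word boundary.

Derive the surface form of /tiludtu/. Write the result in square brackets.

1 Progressive Voicing Assimilation: [tiludtu] → [tiluddu]
2 Geminate Reduction: [tiluddu] → [tiludu]
3 Final Vowel Lowering: [tiludu] → [tiludo]
4 Stop Lenition: [tiludo] → [tiluzo]

[tiluzo]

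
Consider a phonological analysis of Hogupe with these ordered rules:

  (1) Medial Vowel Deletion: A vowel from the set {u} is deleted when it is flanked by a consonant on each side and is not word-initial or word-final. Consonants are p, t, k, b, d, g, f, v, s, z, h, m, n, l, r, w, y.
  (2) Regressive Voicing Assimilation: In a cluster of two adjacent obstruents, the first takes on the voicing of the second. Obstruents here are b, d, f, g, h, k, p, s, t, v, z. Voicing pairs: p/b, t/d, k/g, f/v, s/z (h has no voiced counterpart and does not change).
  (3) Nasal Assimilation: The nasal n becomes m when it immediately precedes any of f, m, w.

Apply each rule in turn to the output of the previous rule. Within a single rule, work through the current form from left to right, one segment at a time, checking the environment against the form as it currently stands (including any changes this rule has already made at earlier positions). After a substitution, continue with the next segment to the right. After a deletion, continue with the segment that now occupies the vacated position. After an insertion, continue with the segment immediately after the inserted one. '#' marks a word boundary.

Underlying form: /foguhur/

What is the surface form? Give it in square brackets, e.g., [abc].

[fokhr]

(1) Medial Vowel Deletion: [foguhur] → [foghr]
(2) Regressive Voicing Assimilation: [foghr] → [fokhr]
(3) Nasal Assimilation: no change — [fokhr]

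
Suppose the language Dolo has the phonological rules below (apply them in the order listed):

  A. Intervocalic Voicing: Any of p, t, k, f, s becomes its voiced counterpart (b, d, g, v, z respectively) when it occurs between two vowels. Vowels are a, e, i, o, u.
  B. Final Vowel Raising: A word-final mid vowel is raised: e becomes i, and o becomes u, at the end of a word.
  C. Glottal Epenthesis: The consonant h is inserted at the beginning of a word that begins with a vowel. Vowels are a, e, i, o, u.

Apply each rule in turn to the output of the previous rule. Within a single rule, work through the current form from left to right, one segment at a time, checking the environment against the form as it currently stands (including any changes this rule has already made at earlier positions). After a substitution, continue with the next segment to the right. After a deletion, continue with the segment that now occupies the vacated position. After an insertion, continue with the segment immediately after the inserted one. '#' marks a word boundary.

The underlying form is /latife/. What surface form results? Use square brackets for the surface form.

[ladivi]

A Intervocalic Voicing: [latife] → [ladive]
B Final Vowel Raising: [ladive] → [ladivi]
C Glottal Epenthesis: no change — [ladivi]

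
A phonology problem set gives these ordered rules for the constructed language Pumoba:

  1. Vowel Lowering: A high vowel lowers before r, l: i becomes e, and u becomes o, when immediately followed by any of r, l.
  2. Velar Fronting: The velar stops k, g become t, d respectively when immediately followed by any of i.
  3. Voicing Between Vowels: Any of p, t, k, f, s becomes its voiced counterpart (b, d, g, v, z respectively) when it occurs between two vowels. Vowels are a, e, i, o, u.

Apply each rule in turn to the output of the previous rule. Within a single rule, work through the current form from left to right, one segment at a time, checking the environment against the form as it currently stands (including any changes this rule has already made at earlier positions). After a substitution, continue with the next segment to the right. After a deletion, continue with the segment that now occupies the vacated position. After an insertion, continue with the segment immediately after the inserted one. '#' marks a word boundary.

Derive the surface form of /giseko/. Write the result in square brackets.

[dizego]

1 Vowel Lowering: no change — [giseko]
2 Velar Fronting: [giseko] → [diseko]
3 Voicing Between Vowels: [diseko] → [dizego]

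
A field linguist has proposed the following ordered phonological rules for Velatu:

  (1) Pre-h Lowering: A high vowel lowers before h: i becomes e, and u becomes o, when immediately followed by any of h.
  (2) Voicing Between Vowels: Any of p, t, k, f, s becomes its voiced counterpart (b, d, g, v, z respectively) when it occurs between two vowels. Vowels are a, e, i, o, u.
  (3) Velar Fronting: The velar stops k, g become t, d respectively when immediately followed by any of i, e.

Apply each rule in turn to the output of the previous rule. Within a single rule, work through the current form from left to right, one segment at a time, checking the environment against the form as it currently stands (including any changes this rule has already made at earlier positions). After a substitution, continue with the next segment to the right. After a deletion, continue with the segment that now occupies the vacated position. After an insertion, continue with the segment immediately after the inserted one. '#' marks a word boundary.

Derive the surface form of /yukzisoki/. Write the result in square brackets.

[yukzizodi]

(1) Pre-h Lowering: no change — [yukzisoki]
(2) Voicing Between Vowels: [yukzisoki] → [yukzizogi]
(3) Velar Fronting: [yukzizogi] → [yukzizodi]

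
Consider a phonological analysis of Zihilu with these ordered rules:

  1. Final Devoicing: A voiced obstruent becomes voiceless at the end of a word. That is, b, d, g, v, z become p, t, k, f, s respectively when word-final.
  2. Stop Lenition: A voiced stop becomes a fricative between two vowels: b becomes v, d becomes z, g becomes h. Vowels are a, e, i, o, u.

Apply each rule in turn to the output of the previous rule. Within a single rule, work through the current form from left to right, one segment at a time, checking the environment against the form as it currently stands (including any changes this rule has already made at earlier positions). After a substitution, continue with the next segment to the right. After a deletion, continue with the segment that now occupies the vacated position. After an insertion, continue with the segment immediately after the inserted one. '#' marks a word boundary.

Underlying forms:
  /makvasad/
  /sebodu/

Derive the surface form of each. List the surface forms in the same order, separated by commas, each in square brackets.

/makvasad/:
  1 Final Devoicing: [makvasad] → [makvasat]
  2 Stop Lenition: no change — [makvasat]
/sebodu/:
  1 Final Devoicing: no change — [sebodu]
  2 Stop Lenition: [sebodu] → [sevozu]

[makvasat], [sevozu]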